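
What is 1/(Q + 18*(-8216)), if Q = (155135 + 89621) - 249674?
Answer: -1/152806 ≈ -6.5442e-6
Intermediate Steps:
Q = -4918 (Q = 244756 - 249674 = -4918)
1/(Q + 18*(-8216)) = 1/(-4918 + 18*(-8216)) = 1/(-4918 - 147888) = 1/(-152806) = -1/152806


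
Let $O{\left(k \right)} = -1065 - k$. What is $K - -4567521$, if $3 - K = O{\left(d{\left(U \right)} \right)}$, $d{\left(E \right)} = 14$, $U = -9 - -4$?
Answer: $4568603$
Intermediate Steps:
$U = -5$ ($U = -9 + 4 = -5$)
$K = 1082$ ($K = 3 - \left(-1065 - 14\right) = 3 - -1079 = 3 + 1079 = 1082$)
$K - -4567521 = 1082 - -4567521 = 1082 + 4567521 = 4568603$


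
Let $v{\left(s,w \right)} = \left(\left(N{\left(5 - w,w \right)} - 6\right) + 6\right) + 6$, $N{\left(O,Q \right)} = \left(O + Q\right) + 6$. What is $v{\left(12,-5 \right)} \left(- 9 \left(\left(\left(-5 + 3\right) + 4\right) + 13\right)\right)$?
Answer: $-2295$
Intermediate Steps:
$N{\left(O,Q \right)} = 6 + O + Q$
$v{\left(s,w \right)} = 17$ ($v{\left(s,w \right)} = \left(\left(\left(6 - \left(-5 + w\right) + w\right) - 6\right) + 6\right) + 6 = \left(\left(11 - 6\right) + 6\right) + 6 = \left(5 + 6\right) + 6 = 11 + 6 = 17$)
$v{\left(12,-5 \right)} \left(- 9 \left(\left(\left(-5 + 3\right) + 4\right) + 13\right)\right) = 17 \left(- 9 \left(\left(\left(-5 + 3\right) + 4\right) + 13\right)\right) = 17 \left(- 9 \left(\left(-2 + 4\right) + 13\right)\right) = 17 \left(- 9 \left(2 + 13\right)\right) = 17 \left(\left(-9\right) 15\right) = 17 \left(-135\right) = -2295$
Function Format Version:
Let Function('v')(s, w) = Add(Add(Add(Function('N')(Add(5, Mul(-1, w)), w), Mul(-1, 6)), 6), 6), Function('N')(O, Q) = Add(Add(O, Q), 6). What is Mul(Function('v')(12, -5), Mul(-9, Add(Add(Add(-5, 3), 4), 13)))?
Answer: -2295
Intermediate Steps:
Function('N')(O, Q) = Add(6, O, Q)
Function('v')(s, w) = 17 (Function('v')(s, w) = Add(Add(Add(Add(6, Add(5, Mul(-1, w)), w), Mul(-1, 6)), 6), 6) = Add(Add(Add(11, -6), 6), 6) = Add(Add(5, 6), 6) = Add(11, 6) = 17)
Mul(Function('v')(12, -5), Mul(-9, Add(Add(Add(-5, 3), 4), 13))) = Mul(17, Mul(-9, Add(Add(Add(-5, 3), 4), 13))) = Mul(17, Mul(-9, Add(Add(-2, 4), 13))) = Mul(17, Mul(-9, Add(2, 13))) = Mul(17, Mul(-9, 15)) = Mul(17, -135) = -2295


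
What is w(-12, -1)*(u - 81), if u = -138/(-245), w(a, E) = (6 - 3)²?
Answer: -177363/245 ≈ -723.93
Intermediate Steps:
w(a, E) = 9 (w(a, E) = 3² = 9)
u = 138/245 (u = -138*(-1/245) = 138/245 ≈ 0.56326)
w(-12, -1)*(u - 81) = 9*(138/245 - 81) = 9*(-19707/245) = -177363/245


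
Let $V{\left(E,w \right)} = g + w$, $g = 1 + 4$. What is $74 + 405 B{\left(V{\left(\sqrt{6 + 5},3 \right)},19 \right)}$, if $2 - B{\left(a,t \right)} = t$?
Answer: $-6811$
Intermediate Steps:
$g = 5$
$V{\left(E,w \right)} = 5 + w$
$B{\left(a,t \right)} = 2 - t$
$74 + 405 B{\left(V{\left(\sqrt{6 + 5},3 \right)},19 \right)} = 74 + 405 \left(2 - 19\right) = 74 + 405 \left(-17\right) = 74 - 6885 = -6811$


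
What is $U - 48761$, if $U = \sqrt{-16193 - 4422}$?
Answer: $-48761 + i \sqrt{20615} \approx -48761.0 + 143.58 i$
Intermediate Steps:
$U = i \sqrt{20615}$ ($U = \sqrt{-20615} = i \sqrt{20615} \approx 143.58 i$)
$U - 48761 = i \sqrt{20615} - 48761 = -48761 + i \sqrt{20615}$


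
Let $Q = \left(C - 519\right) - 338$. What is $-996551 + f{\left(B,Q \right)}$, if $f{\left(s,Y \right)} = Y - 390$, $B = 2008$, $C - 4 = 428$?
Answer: $-997366$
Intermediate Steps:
$C = 432$ ($C = 4 + 428 = 432$)
$Q = -425$ ($Q = \left(432 - 519\right) - 338 = -87 - 338 = -425$)
$f{\left(s,Y \right)} = -390 + Y$
$-996551 + f{\left(B,Q \right)} = -996551 - 815 = -997366$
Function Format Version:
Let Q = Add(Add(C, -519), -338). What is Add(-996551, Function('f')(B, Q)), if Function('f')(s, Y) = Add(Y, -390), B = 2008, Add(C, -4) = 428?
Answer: -997366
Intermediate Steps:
C = 432 (C = Add(4, 428) = 432)
Q = -425 (Q = Add(Add(432, -519), -338) = Add(-87, -338) = -425)
Function('f')(s, Y) = Add(-390, Y)
Add(-996551, Function('f')(B, Q)) = Add(-996551, Add(-390, -425)) = Add(-996551, -815) = -997366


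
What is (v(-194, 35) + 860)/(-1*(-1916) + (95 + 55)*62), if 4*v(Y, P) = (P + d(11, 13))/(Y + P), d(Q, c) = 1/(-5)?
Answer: 455771/5944480 ≈ 0.076671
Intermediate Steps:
d(Q, c) = -⅕
v(Y, P) = (-⅕ + P)/(4*(P + Y)) (v(Y, P) = ((P - ⅕)/(Y + P))/4 = ((-⅕ + P)/(P + Y))/4 = (-⅕ + P)/(4*(P + Y)))
(v(-194, 35) + 860)/(-1*(-1916) + (95 + 55)*62) = ((-1/20 + (¼)*35)/(35 - 194) + 860)/(-1*(-1916) + (95 + 55)*62) = ((-1/20 + 35/4)/(-159) + 860)/(1916 + 150*62) = (-1/159*87/10 + 860)/(1916 + 9300) = (-29/530 + 860)/11216 = (455771/530)*(1/11216) = 455771/5944480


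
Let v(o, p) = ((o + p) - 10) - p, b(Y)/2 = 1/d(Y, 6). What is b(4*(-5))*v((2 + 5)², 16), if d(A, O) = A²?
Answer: 39/200 ≈ 0.19500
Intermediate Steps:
b(Y) = 2/Y² (b(Y) = 2/(Y²) = 2/Y²)
v(o, p) = -10 + o (v(o, p) = (-10 + o + p) - p = -10 + o)
b(4*(-5))*v((2 + 5)², 16) = (2/(4*(-5))²)*(-10 + (2 + 5)²) = (2/(-20)²)*(-10 + 7²) = (2*(1/400))*(-10 + 49) = (1/200)*39 = 39/200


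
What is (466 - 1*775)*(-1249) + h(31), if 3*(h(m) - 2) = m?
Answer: 1157860/3 ≈ 3.8595e+5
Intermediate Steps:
h(m) = 2 + m/3
(466 - 1*775)*(-1249) + h(31) = (466 - 1*775)*(-1249) + (2 + (1/3)*31) = (466 - 775)*(-1249) + (2 + 31/3) = -309*(-1249) + 37/3 = 385941 + 37/3 = 1157860/3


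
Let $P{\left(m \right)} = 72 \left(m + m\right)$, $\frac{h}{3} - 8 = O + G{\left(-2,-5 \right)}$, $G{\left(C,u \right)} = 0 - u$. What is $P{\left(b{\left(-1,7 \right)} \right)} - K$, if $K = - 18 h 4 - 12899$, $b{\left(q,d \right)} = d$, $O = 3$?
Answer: $17363$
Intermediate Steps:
$G{\left(C,u \right)} = - u$
$h = 48$ ($h = 24 + 3 \left(3 - -5\right) = 24 + 3 \left(3 + 5\right) = 24 + 3 \cdot 8 = 24 + 24 = 48$)
$K = -16355$ ($K = \left(-18\right) 48 \cdot 4 - 12899 = \left(-864\right) 4 - 12899 = -3456 - 12899 = -16355$)
$P{\left(m \right)} = 144 m$ ($P{\left(m \right)} = 72 \cdot 2 m = 144 m$)
$P{\left(b{\left(-1,7 \right)} \right)} - K = 144 \cdot 7 - -16355 = 1008 + 16355 = 17363$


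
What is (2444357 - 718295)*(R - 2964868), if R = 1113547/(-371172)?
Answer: -316581950363857711/61862 ≈ -5.1176e+12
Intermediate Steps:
R = -1113547/371172 (R = 1113547*(-1/371172) = -1113547/371172 ≈ -3.0001)
(2444357 - 718295)*(R - 2964868) = (2444357 - 718295)*(-1113547/371172 - 2964868) = 1726062*(-1100477098843/371172) = -316581950363857711/61862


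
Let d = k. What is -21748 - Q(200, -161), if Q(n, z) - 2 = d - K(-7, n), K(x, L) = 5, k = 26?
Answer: -21771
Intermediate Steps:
d = 26
Q(n, z) = 23 (Q(n, z) = 2 + (26 - 1*5) = 2 + (26 - 5) = 2 + 21 = 23)
-21748 - Q(200, -161) = -21748 - 1*23 = -21748 - 23 = -21771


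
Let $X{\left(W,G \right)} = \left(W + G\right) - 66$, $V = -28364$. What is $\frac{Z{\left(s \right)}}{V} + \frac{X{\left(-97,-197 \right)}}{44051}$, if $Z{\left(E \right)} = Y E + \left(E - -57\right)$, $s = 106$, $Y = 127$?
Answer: $- \frac{87200845}{178494652} \approx -0.48853$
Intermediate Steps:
$X{\left(W,G \right)} = -66 + G + W$ ($X{\left(W,G \right)} = \left(G + W\right) - 66 = -66 + G + W$)
$Z{\left(E \right)} = 57 + 128 E$ ($Z{\left(E \right)} = 127 E + \left(E - -57\right) = 127 E + \left(E + 57\right) = 127 E + \left(57 + E\right) = 57 + 128 E$)
$\frac{Z{\left(s \right)}}{V} + \frac{X{\left(-97,-197 \right)}}{44051} = \frac{57 + 128 \cdot 106}{-28364} + \frac{-66 - 197 - 97}{44051} = \left(57 + 13568\right) \left(- \frac{1}{28364}\right) - \frac{360}{44051} = 13625 \left(- \frac{1}{28364}\right) - \frac{360}{44051} = - \frac{13625}{28364} - \frac{360}{44051} = - \frac{87200845}{178494652}$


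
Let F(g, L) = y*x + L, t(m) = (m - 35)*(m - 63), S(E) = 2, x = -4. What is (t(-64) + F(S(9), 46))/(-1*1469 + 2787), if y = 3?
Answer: 12607/1318 ≈ 9.5652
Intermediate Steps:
t(m) = (-63 + m)*(-35 + m) (t(m) = (-35 + m)*(-63 + m) = (-63 + m)*(-35 + m))
F(g, L) = -12 + L (F(g, L) = 3*(-4) + L = -12 + L)
(t(-64) + F(S(9), 46))/(-1*1469 + 2787) = ((2205 + (-64)² - 98*(-64)) + (-12 + 46))/(-1*1469 + 2787) = ((2205 + 4096 + 6272) + 34)/(-1469 + 2787) = (12573 + 34)/1318 = 12607*(1/1318) = 12607/1318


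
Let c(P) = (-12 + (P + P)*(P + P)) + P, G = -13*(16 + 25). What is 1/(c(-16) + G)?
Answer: 1/463 ≈ 0.0021598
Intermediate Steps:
G = -533 (G = -13*41 = -533)
c(P) = -12 + P + 4*P**2 (c(P) = (-12 + (2*P)*(2*P)) + P = (-12 + 4*P**2) + P = -12 + P + 4*P**2)
1/(c(-16) + G) = 1/((-12 - 16 + 4*(-16)**2) - 533) = 1/((-12 - 16 + 4*256) - 533) = 1/((-12 - 16 + 1024) - 533) = 1/(996 - 533) = 1/463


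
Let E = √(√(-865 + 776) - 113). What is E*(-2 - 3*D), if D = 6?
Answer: -20*√(-113 + I*√89) ≈ -8.867 - 212.79*I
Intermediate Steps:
E = √(-113 + I*√89) (E = √(√(-89) - 113) = √(I*√89 - 113) = √(-113 + I*√89) ≈ 0.44335 + 10.639*I)
E*(-2 - 3*D) = √(-113 + I*√89)*(-2 - 3*6) = √(-113 + I*√89)*(-2 - 18) = √(-113 + I*√89)*(-20) = -20*√(-113 + I*√89)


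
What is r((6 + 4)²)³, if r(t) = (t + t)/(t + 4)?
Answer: 15625/2197 ≈ 7.1120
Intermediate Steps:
r(t) = 2*t/(4 + t) (r(t) = (2*t)/(4 + t) = 2*t/(4 + t))
r((6 + 4)²)³ = (2*(6 + 4)²/(4 + (6 + 4)²))³ = (2*10²/(4 + 10²))³ = (2*100/(4 + 100))³ = (2*100/104)³ = (2*100*(1/104))³ = (25/13)³ = 15625/2197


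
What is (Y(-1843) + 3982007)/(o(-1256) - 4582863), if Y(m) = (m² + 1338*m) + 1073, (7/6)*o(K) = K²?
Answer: -6879313/4522965 ≈ -1.5210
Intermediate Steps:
o(K) = 6*K²/7
Y(m) = 1073 + m² + 1338*m
(Y(-1843) + 3982007)/(o(-1256) - 4582863) = ((1073 + (-1843)² + 1338*(-1843)) + 3982007)/((6/7)*(-1256)² - 4582863) = ((1073 + 3396649 - 2465934) + 3982007)/((6/7)*1577536 - 4582863) = (931788 + 3982007)/(9465216/7 - 4582863) = 4913795/(-22614825/7) = 4913795*(-7/22614825) = -6879313/4522965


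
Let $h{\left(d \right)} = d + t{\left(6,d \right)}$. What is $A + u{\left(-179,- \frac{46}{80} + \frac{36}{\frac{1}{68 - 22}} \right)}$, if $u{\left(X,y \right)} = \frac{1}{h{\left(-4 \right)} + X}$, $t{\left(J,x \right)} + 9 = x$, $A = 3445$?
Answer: $\frac{675219}{196} \approx 3445.0$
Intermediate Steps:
$t{\left(J,x \right)} = -9 + x$
$h{\left(d \right)} = -9 + 2 d$ ($h{\left(d \right)} = d + \left(-9 + d\right) = -9 + 2 d$)
$u{\left(X,y \right)} = \frac{1}{-17 + X}$ ($u{\left(X,y \right)} = \frac{1}{\left(-9 + 2 \left(-4\right)\right) + X} = \frac{1}{\left(-9 - 8\right) + X} = \frac{1}{-17 + X}$)
$A + u{\left(-179,- \frac{46}{80} + \frac{36}{\frac{1}{68 - 22}} \right)} = 3445 + \frac{1}{-17 - 179} = 3445 + \frac{1}{-196} = 3445 - \frac{1}{196} = \frac{675219}{196}$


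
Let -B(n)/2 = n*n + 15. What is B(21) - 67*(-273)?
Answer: 17379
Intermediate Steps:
B(n) = -30 - 2*n² (B(n) = -2*(n*n + 15) = -2*(n² + 15) = -2*(15 + n²) = -30 - 2*n²)
B(21) - 67*(-273) = (-30 - 2*21²) - 67*(-273) = (-30 - 2*441) + 18291 = (-30 - 882) + 18291 = -912 + 18291 = 17379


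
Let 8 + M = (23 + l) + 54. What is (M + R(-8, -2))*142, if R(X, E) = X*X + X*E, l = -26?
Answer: 17466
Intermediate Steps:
M = 43 (M = -8 + ((23 - 26) + 54) = -8 + (-3 + 54) = -8 + 51 = 43)
R(X, E) = X² + E*X
(M + R(-8, -2))*142 = (43 - 8*(-2 - 8))*142 = (43 - 8*(-10))*142 = (43 + 80)*142 = 123*142 = 17466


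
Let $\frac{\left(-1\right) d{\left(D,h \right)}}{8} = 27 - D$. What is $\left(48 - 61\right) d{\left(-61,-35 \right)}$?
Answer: $9152$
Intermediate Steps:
$d{\left(D,h \right)} = -216 + 8 D$ ($d{\left(D,h \right)} = - 8 \left(27 - D\right) = -216 + 8 D$)
$\left(48 - 61\right) d{\left(-61,-35 \right)} = \left(48 - 61\right) \left(-216 + 8 \left(-61\right)\right) = - 13 \left(-216 - 488\right) = \left(-13\right) \left(-704\right) = 9152$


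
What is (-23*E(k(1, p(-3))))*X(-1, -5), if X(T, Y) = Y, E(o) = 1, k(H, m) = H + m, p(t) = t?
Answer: 115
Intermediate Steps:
(-23*E(k(1, p(-3))))*X(-1, -5) = -23*1*(-5) = -23*(-5) = 115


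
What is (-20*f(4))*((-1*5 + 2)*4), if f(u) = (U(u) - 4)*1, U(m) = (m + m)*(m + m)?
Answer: 14400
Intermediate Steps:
U(m) = 4*m**2 (U(m) = (2*m)*(2*m) = 4*m**2)
f(u) = -4 + 4*u**2 (f(u) = (4*u**2 - 4)*1 = (-4 + 4*u**2)*1 = -4 + 4*u**2)
(-20*f(4))*((-1*5 + 2)*4) = (-20*(-4 + 4*4**2))*((-1*5 + 2)*4) = (-20*(-4 + 4*16))*((-5 + 2)*4) = (-20*(-4 + 64))*(-3*4) = -20*60*(-12) = -1200*(-12) = 14400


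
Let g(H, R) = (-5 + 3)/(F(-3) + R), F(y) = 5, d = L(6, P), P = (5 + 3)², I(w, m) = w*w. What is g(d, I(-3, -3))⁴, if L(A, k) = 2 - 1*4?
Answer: 1/2401 ≈ 0.00041649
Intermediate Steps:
I(w, m) = w²
P = 64 (P = 8² = 64)
L(A, k) = -2 (L(A, k) = 2 - 4 = -2)
d = -2
g(H, R) = -2/(5 + R) (g(H, R) = (-5 + 3)/(5 + R) = -2/(5 + R))
g(d, I(-3, -3))⁴ = (-2/(5 + (-3)²))⁴ = (-2/(5 + 9))⁴ = (-2/14)⁴ = (-2*1/14)⁴ = (-⅐)⁴ = 1/2401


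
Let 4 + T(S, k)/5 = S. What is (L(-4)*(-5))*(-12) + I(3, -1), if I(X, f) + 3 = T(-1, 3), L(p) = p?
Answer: -268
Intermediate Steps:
T(S, k) = -20 + 5*S
I(X, f) = -28 (I(X, f) = -3 + (-20 + 5*(-1)) = -3 + (-20 - 5) = -3 - 25 = -28)
(L(-4)*(-5))*(-12) + I(3, -1) = -4*(-5)*(-12) - 28 = 20*(-12) - 28 = -240 - 28 = -268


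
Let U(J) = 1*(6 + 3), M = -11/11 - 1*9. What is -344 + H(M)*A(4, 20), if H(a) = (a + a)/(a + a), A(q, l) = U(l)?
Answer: -335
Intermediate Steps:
M = -10 (M = -11*1/11 - 9 = -1 - 9 = -10)
U(J) = 9 (U(J) = 1*9 = 9)
A(q, l) = 9
H(a) = 1 (H(a) = (2*a)/((2*a)) = (2*a)*(1/(2*a)) = 1)
-344 + H(M)*A(4, 20) = -344 + 1*9 = -344 + 9 = -335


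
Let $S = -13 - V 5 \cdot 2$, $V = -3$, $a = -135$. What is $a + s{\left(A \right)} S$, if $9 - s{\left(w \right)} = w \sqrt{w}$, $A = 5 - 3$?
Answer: $18 - 34 \sqrt{2} \approx -30.083$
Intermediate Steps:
$A = 2$
$S = 17$ ($S = -13 - \left(-3\right) 5 \cdot 2 = -13 - \left(-15\right) 2 = -13 - -30 = -13 + 30 = 17$)
$s{\left(w \right)} = 9 - w^{\frac{3}{2}}$ ($s{\left(w \right)} = 9 - w \sqrt{w} = 9 - w^{\frac{3}{2}}$)
$a + s{\left(A \right)} S = -135 + \left(9 - 2^{\frac{3}{2}}\right) 17 = -135 + \left(9 - 2 \sqrt{2}\right) 17 = -135 + \left(153 - 34 \sqrt{2}\right) = 18 - 34 \sqrt{2}$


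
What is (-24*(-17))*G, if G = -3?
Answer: -1224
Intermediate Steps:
(-24*(-17))*G = -24*(-17)*(-3) = 408*(-3) = -1224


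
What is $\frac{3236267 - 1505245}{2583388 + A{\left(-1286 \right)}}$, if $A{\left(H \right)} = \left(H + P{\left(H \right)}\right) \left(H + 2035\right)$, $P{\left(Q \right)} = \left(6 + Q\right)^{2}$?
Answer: $\frac{865511}{614390887} \approx 0.0014087$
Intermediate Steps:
$A{\left(H \right)} = \left(2035 + H\right) \left(H + \left(6 + H\right)^{2}\right)$ ($A{\left(H \right)} = \left(H + \left(6 + H\right)^{2}\right) \left(H + 2035\right) = \left(H + \left(6 + H\right)^{2}\right) \left(2035 + H\right) = \left(2035 + H\right) \left(H + \left(6 + H\right)^{2}\right)$)
$\frac{3236267 - 1505245}{2583388 + A{\left(-1286 \right)}} = \frac{3236267 - 1505245}{2583388 + \left(73260 + \left(-1286\right)^{3} + 2048 \left(-1286\right)^{2} + 26491 \left(-1286\right)\right)} = \frac{1731022}{2583388 + \left(73260 - 2126781656 + 2048 \cdot 1653796 - 34067426\right)} = \frac{1731022}{2583388 + \left(73260 - 2126781656 + 3386974208 - 34067426\right)} = \frac{1731022}{2583388 + 1226198386} = \frac{1731022}{1228781774} = 1731022 \cdot \frac{1}{1228781774} = \frac{865511}{614390887}$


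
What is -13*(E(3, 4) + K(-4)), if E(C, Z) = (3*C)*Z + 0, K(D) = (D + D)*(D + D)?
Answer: -1300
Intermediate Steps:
K(D) = 4*D² (K(D) = (2*D)*(2*D) = 4*D²)
E(C, Z) = 3*C*Z (E(C, Z) = 3*C*Z + 0 = 3*C*Z)
-13*(E(3, 4) + K(-4)) = -13*(3*3*4 + 4*(-4)²) = -13*(36 + 4*16) = -13*(36 + 64) = -13*100 = -1300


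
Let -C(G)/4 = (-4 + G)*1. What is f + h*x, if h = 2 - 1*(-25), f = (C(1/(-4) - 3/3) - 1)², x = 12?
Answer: 724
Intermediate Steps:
C(G) = 16 - 4*G (C(G) = -4*(-4 + G) = 16 - 4*G)
f = 400 (f = ((16 - 4*(1/(-4) - 3/3)) - 1)² = ((16 - 4*(1*(-¼) - 3*⅓)) - 1)² = ((16 - 4*(-¼ - 1)) - 1)² = ((16 - 4*(-5/4)) - 1)² = ((16 + 5) - 1)² = (21 - 1)² = 20² = 400)
h = 27 (h = 2 + 25 = 27)
f + h*x = 400 + 27*12 = 400 + 324 = 724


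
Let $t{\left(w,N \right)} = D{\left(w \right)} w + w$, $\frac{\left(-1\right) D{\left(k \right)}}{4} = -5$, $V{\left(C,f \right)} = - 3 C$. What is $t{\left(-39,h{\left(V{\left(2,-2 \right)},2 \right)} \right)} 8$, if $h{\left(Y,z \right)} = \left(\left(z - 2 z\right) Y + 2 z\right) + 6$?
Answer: $-6552$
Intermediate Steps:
$D{\left(k \right)} = 20$ ($D{\left(k \right)} = \left(-4\right) \left(-5\right) = 20$)
$h{\left(Y,z \right)} = 6 + 2 z - Y z$ ($h{\left(Y,z \right)} = \left(- z Y + 2 z\right) + 6 = \left(- Y z + 2 z\right) + 6 = \left(2 z - Y z\right) + 6 = 6 + 2 z - Y z$)
$t{\left(w,N \right)} = 21 w$ ($t{\left(w,N \right)} = 20 w + w = 21 w$)
$t{\left(-39,h{\left(V{\left(2,-2 \right)},2 \right)} \right)} 8 = 21 \left(-39\right) 8 = \left(-819\right) 8 = -6552$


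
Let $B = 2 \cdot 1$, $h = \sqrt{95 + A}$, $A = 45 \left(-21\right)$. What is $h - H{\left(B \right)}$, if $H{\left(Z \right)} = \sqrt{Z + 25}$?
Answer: $- 3 \sqrt{3} + 5 i \sqrt{34} \approx -5.1962 + 29.155 i$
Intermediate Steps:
$A = -945$
$h = 5 i \sqrt{34}$ ($h = \sqrt{95 - 945} = \sqrt{-850} = 5 i \sqrt{34} \approx 29.155 i$)
$B = 2$
$H{\left(Z \right)} = \sqrt{25 + Z}$
$h - H{\left(B \right)} = 5 i \sqrt{34} - \sqrt{25 + 2} = 5 i \sqrt{34} - \sqrt{27} = 5 i \sqrt{34} - 3 \sqrt{3} = - 3 \sqrt{3} + 5 i \sqrt{34}$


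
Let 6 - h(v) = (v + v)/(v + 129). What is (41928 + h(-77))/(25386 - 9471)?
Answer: 1090361/413790 ≈ 2.6351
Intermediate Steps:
h(v) = 6 - 2*v/(129 + v) (h(v) = 6 - (v + v)/(v + 129) = 6 - 2*v/(129 + v))
(41928 + h(-77))/(25386 - 9471) = (41928 + 2*(387 + 2*(-77))/(129 - 77))/(25386 - 9471) = (41928 + 2*(387 - 154)/52)/15915 = (41928 + 2*(1/52)*233)*(1/15915) = (41928 + 233/26)*(1/15915) = (1090361/26)*(1/15915) = 1090361/413790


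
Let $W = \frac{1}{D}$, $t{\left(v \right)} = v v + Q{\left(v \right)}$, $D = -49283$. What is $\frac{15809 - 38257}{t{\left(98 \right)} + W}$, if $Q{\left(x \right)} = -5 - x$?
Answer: $- \frac{553152392}{234118891} \approx -2.3627$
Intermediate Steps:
$t{\left(v \right)} = -5 + v^{2} - v$ ($t{\left(v \right)} = v v - \left(5 + v\right) = v^{2} - \left(5 + v\right) = -5 + v^{2} - v$)
$W = - \frac{1}{49283}$ ($W = \frac{1}{-49283} = - \frac{1}{49283} \approx -2.0291 \cdot 10^{-5}$)
$\frac{15809 - 38257}{t{\left(98 \right)} + W} = \frac{15809 - 38257}{\left(-5 + 98^{2} - 98\right) - \frac{1}{49283}} = - \frac{22448}{\left(-5 + 9604 - 98\right) - \frac{1}{49283}} = - \frac{22448}{9501 - \frac{1}{49283}} = - \frac{22448}{\frac{468237782}{49283}} = \left(-22448\right) \frac{49283}{468237782} = - \frac{553152392}{234118891}$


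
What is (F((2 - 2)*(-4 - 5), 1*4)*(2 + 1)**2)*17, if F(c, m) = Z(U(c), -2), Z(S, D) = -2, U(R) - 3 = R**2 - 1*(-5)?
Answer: -306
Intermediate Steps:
U(R) = 8 + R**2 (U(R) = 3 + (R**2 - 1*(-5)) = 3 + (R**2 + 5) = 3 + (5 + R**2) = 8 + R**2)
F(c, m) = -2
(F((2 - 2)*(-4 - 5), 1*4)*(2 + 1)**2)*17 = -2*(2 + 1)**2*17 = -2*3**2*17 = -2*9*17 = -18*17 = -306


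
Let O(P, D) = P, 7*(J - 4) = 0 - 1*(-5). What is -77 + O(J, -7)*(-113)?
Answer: -4268/7 ≈ -609.71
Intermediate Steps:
J = 33/7 (J = 4 + (0 - 1*(-5))/7 = 4 + (0 + 5)/7 = 4 + (⅐)*5 = 4 + 5/7 = 33/7 ≈ 4.7143)
-77 + O(J, -7)*(-113) = -77 + (33/7)*(-113) = -77 - 3729/7 = -4268/7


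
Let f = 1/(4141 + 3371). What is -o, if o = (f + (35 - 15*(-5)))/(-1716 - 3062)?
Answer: 826321/35892336 ≈ 0.023022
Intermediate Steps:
f = 1/7512 ≈ 0.00013312
o = -826321/35892336 (o = (1/7512 + (35 - 15*(-5)))/(-1716 - 3062) = (1/7512 + (35 + 75))/(-4778) = (1/7512 + 110)*(-1/4778) = (826321/7512)*(-1/4778) = -826321/35892336 ≈ -0.023022)
-o = -1*(-826321/35892336) = 826321/35892336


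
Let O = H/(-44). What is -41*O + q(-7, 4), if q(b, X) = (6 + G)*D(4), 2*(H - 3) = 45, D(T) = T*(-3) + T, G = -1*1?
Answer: -1429/88 ≈ -16.239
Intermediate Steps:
G = -1
D(T) = -2*T (D(T) = -3*T + T = -2*T)
H = 51/2 (H = 3 + (1/2)*45 = 3 + 45/2 = 51/2 ≈ 25.500)
q(b, X) = -40 (q(b, X) = (6 - 1)*(-2*4) = 5*(-8) = -40)
O = -51/88 (O = (51/2)/(-44) = (51/2)*(-1/44) = -51/88 ≈ -0.57955)
-41*O + q(-7, 4) = -41*(-51/88) - 40 = 2091/88 - 40 = -1429/88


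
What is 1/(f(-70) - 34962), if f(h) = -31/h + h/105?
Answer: -210/7342067 ≈ -2.8602e-5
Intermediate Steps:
f(h) = -31/h + h/105 (f(h) = -31/h + h*(1/105) = -31/h + h/105)
1/(f(-70) - 34962) = 1/((-31/(-70) + (1/105)*(-70)) - 34962) = 1/((-31*(-1/70) - ⅔) - 34962) = 1/((31/70 - ⅔) - 34962) = 1/(-47/210 - 34962) = 1/(-7342067/210) = -210/7342067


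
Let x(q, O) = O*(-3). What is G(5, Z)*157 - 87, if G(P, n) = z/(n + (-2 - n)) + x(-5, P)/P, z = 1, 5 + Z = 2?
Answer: -1273/2 ≈ -636.50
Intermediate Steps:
Z = -3 (Z = -5 + 2 = -3)
x(q, O) = -3*O
G(P, n) = -7/2 (G(P, n) = 1/(n + (-2 - n)) + (-3*P)/P = 1/(-2) - 3 = 1*(-1/2) - 3 = -1/2 - 3 = -7/2)
G(5, Z)*157 - 87 = -7/2*157 - 87 = -1099/2 - 87 = -1273/2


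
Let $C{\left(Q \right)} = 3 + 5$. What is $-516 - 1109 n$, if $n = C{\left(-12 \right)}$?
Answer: $-9388$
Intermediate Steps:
$C{\left(Q \right)} = 8$
$n = 8$
$-516 - 1109 n = -516 - 8872 = -9388$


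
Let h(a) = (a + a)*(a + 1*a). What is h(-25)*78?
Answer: 195000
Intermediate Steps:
h(a) = 4*a**2 (h(a) = (2*a)*(a + a) = (2*a)*(2*a) = 4*a**2)
h(-25)*78 = (4*(-25)**2)*78 = (4*625)*78 = 2500*78 = 195000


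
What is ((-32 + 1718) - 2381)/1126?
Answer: -695/1126 ≈ -0.61723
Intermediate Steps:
((-32 + 1718) - 2381)/1126 = (1686 - 2381)*(1/1126) = -695*1/1126 = -695/1126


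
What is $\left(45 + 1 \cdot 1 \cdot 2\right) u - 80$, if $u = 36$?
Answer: $1612$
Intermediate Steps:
$\left(45 + 1 \cdot 1 \cdot 2\right) u - 80 = \left(45 + 1 \cdot 1 \cdot 2\right) 36 - 80 = \left(45 + 1 \cdot 2\right) 36 - 80 = \left(45 + 2\right) 36 - 80 = 47 \cdot 36 - 80 = 1692 - 80 = 1612$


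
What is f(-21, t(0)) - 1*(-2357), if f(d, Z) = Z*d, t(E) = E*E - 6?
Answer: 2483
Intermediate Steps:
t(E) = -6 + E² (t(E) = E² - 6 = -6 + E²)
f(-21, t(0)) - 1*(-2357) = (-6 + 0²)*(-21) - 1*(-2357) = (-6 + 0)*(-21) + 2357 = -6*(-21) + 2357 = 126 + 2357 = 2483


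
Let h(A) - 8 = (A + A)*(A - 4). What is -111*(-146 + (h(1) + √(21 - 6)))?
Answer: 15984 - 111*√15 ≈ 15554.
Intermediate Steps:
h(A) = 8 + 2*A*(-4 + A) (h(A) = 8 + (A + A)*(A - 4) = 8 + (2*A)*(-4 + A) = 8 + 2*A*(-4 + A))
-111*(-146 + (h(1) + √(21 - 6))) = -111*(-146 + ((8 - 8*1 + 2*1²) + √(21 - 6))) = -111*(-146 + ((8 - 8 + 2*1) + √15)) = -111*(-146 + ((8 - 8 + 2) + √15)) = -111*(-146 + (2 + √15)) = -111*(-144 + √15) = 15984 - 111*√15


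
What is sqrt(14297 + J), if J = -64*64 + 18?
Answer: sqrt(10219) ≈ 101.09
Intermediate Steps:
J = -4078 (J = -4096 + 18 = -4078)
sqrt(14297 + J) = sqrt(14297 - 4078) = sqrt(10219)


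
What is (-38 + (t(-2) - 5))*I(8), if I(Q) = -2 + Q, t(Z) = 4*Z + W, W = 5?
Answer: -276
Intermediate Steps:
t(Z) = 5 + 4*Z (t(Z) = 4*Z + 5 = 5 + 4*Z)
(-38 + (t(-2) - 5))*I(8) = (-38 + ((5 + 4*(-2)) - 5))*(-2 + 8) = (-38 + ((5 - 8) - 5))*6 = (-38 + (-3 - 5))*6 = (-38 - 8)*6 = -46*6 = -276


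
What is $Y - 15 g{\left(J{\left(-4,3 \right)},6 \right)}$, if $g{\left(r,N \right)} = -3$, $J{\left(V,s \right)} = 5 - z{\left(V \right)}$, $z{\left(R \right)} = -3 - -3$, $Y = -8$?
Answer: $37$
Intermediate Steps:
$z{\left(R \right)} = 0$ ($z{\left(R \right)} = -3 + 3 = 0$)
$J{\left(V,s \right)} = 5$ ($J{\left(V,s \right)} = 5 - 0 = 5 + 0 = 5$)
$Y - 15 g{\left(J{\left(-4,3 \right)},6 \right)} = -8 - -45 = -8 + 45 = 37$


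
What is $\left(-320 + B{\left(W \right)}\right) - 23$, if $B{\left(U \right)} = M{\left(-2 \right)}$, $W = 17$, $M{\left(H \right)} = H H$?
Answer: $-339$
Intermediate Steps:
$M{\left(H \right)} = H^{2}$
$B{\left(U \right)} = 4$ ($B{\left(U \right)} = \left(-2\right)^{2} = 4$)
$\left(-320 + B{\left(W \right)}\right) - 23 = \left(-320 + 4\right) - 23 = -316 - 23 = -339$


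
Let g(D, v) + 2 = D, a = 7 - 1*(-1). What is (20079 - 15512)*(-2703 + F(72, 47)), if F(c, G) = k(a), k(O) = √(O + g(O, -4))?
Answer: -12344601 + 4567*√14 ≈ -1.2328e+7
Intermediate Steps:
a = 8 (a = 7 + 1 = 8)
g(D, v) = -2 + D
k(O) = √(-2 + 2*O) (k(O) = √(O + (-2 + O)) = √(-2 + 2*O))
F(c, G) = √14 (F(c, G) = √(-2 + 2*8) = √(-2 + 16) = √14)
(20079 - 15512)*(-2703 + F(72, 47)) = (20079 - 15512)*(-2703 + √14) = 4567*(-2703 + √14) = -12344601 + 4567*√14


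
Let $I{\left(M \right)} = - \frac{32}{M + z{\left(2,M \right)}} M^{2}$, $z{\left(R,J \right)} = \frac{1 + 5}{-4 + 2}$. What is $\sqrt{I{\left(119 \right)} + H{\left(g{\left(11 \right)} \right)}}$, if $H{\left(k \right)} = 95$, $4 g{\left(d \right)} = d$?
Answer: $\frac{i \sqrt{3205457}}{29} \approx 61.737 i$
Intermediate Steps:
$z{\left(R,J \right)} = -3$ ($z{\left(R,J \right)} = \frac{6}{-2} = 6 \left(- \frac{1}{2}\right) = -3$)
$g{\left(d \right)} = \frac{d}{4}$
$I{\left(M \right)} = - \frac{32 M^{2}}{-3 + M}$ ($I{\left(M \right)} = - \frac{32}{M - 3} M^{2} = - \frac{32}{-3 + M} M^{2} = - \frac{32 M^{2}}{-3 + M}$)
$\sqrt{I{\left(119 \right)} + H{\left(g{\left(11 \right)} \right)}} = \sqrt{- \frac{32 \cdot 119^{2}}{-3 + 119} + 95} = \sqrt{\left(-32\right) 14161 \cdot \frac{1}{116} + 95} = \sqrt{- \frac{113288}{29} + 95} = \sqrt{- \frac{110533}{29}} = \frac{i \sqrt{3205457}}{29}$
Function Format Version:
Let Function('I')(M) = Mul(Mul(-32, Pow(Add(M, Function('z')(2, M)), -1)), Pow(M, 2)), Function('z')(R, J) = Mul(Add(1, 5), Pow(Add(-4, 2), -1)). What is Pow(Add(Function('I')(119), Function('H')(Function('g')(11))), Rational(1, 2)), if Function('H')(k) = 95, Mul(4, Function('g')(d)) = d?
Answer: Mul(Rational(1, 29), I, Pow(3205457, Rational(1, 2))) ≈ Mul(61.737, I)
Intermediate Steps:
Function('z')(R, J) = -3 (Function('z')(R, J) = Mul(6, Pow(-2, -1)) = Mul(6, Rational(-1, 2)) = -3)
Function('g')(d) = Mul(Rational(1, 4), d)
Function('I')(M) = Mul(-32, Pow(M, 2), Pow(Add(-3, M), -1)) (Function('I')(M) = Mul(Mul(-32, Pow(Add(M, -3), -1)), Pow(M, 2)) = Mul(Mul(-32, Pow(Add(-3, M), -1)), Pow(M, 2)) = Mul(-32, Pow(M, 2), Pow(Add(-3, M), -1)))
Pow(Add(Function('I')(119), Function('H')(Function('g')(11))), Rational(1, 2)) = Pow(Add(Mul(-32, Pow(119, 2), Pow(Add(-3, 119), -1)), 95), Rational(1, 2)) = Pow(Add(Mul(-32, 14161, Pow(116, -1)), 95), Rational(1, 2)) = Pow(Add(Mul(-32, 14161, Rational(1, 116)), 95), Rational(1, 2)) = Pow(Add(Rational(-113288, 29), 95), Rational(1, 2)) = Pow(Rational(-110533, 29), Rational(1, 2)) = Mul(Rational(1, 29), I, Pow(3205457, Rational(1, 2)))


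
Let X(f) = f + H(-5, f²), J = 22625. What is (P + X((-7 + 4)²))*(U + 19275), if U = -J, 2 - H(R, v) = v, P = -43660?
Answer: 146495500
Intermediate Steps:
H(R, v) = 2 - v
U = -22625 (U = -1*22625 = -22625)
X(f) = 2 + f - f² (X(f) = f + (2 - f²) = 2 + f - f²)
(P + X((-7 + 4)²))*(U + 19275) = (-43660 + (2 + (-7 + 4)² - ((-7 + 4)²)²))*(-22625 + 19275) = (-43660 + (2 + (-3)² - ((-3)²)²))*(-3350) = (-43660 + (2 + 9 - 1*9²))*(-3350) = (-43660 + (2 + 9 - 1*81))*(-3350) = (-43660 + (2 + 9 - 81))*(-3350) = (-43660 - 70)*(-3350) = -43730*(-3350) = 146495500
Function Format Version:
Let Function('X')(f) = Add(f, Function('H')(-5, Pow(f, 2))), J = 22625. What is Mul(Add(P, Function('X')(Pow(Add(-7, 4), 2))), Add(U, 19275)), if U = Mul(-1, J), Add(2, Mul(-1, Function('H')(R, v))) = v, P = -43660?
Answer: 146495500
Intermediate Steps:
Function('H')(R, v) = Add(2, Mul(-1, v))
U = -22625 (U = Mul(-1, 22625) = -22625)
Function('X')(f) = Add(2, f, Mul(-1, Pow(f, 2))) (Function('X')(f) = Add(f, Add(2, Mul(-1, Pow(f, 2)))) = Add(2, f, Mul(-1, Pow(f, 2))))
Mul(Add(P, Function('X')(Pow(Add(-7, 4), 2))), Add(U, 19275)) = Mul(Add(-43660, Add(2, Pow(Add(-7, 4), 2), Mul(-1, Pow(Pow(Add(-7, 4), 2), 2)))), Add(-22625, 19275)) = Mul(Add(-43660, Add(2, Pow(-3, 2), Mul(-1, Pow(Pow(-3, 2), 2)))), -3350) = Mul(Add(-43660, Add(2, 9, Mul(-1, Pow(9, 2)))), -3350) = Mul(Add(-43660, Add(2, 9, Mul(-1, 81))), -3350) = Mul(Add(-43660, Add(2, 9, -81)), -3350) = Mul(Add(-43660, -70), -3350) = Mul(-43730, -3350) = 146495500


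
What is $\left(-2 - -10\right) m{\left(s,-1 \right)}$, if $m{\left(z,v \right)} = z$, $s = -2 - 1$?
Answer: $-24$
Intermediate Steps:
$s = -3$ ($s = -2 - 1 = -3$)
$\left(-2 - -10\right) m{\left(s,-1 \right)} = \left(-2 - -10\right) \left(-3\right) = \left(-2 + 10\right) \left(-3\right) = 8 \left(-3\right) = -24$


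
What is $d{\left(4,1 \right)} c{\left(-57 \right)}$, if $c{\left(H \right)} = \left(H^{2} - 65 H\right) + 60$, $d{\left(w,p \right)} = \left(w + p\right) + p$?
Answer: $42084$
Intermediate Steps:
$d{\left(w,p \right)} = w + 2 p$ ($d{\left(w,p \right)} = \left(p + w\right) + p = w + 2 p$)
$c{\left(H \right)} = 60 + H^{2} - 65 H$
$d{\left(4,1 \right)} c{\left(-57 \right)} = \left(4 + 2 \cdot 1\right) \left(60 + \left(-57\right)^{2} - -3705\right) = \left(4 + 2\right) \left(60 + 3249 + 3705\right) = 6 \cdot 7014 = 42084$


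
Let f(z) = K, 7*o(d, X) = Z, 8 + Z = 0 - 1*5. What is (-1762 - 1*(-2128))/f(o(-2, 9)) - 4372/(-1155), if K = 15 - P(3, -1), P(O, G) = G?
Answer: 246341/9240 ≈ 26.660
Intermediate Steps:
Z = -13 (Z = -8 + (0 - 1*5) = -8 + (0 - 5) = -8 - 5 = -13)
o(d, X) = -13/7 (o(d, X) = (⅐)*(-13) = -13/7)
K = 16 (K = 15 - 1*(-1) = 15 + 1 = 16)
f(z) = 16
(-1762 - 1*(-2128))/f(o(-2, 9)) - 4372/(-1155) = (-1762 - 1*(-2128))/16 - 4372/(-1155) = (-1762 + 2128)*(1/16) - 4372*(-1/1155) = 366*(1/16) + 4372/1155 = 183/8 + 4372/1155 = 246341/9240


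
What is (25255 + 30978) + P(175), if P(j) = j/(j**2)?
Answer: 9840776/175 ≈ 56233.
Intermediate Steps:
P(j) = 1/j (P(j) = j/j**2 = 1/j)
(25255 + 30978) + P(175) = (25255 + 30978) + 1/175 = 56233 + 1/175 = 9840776/175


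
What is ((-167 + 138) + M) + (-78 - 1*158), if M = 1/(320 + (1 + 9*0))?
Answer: -85064/321 ≈ -265.00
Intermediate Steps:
M = 1/321 (M = 1/(320 + (1 + 0)) = 1/(320 + 1) = 1/321 ≈ 0.0031153)
((-167 + 138) + M) + (-78 - 1*158) = ((-167 + 138) + 1/321) + (-78 - 1*158) = (-29 + 1/321) + (-78 - 158) = -9308/321 - 236 = -85064/321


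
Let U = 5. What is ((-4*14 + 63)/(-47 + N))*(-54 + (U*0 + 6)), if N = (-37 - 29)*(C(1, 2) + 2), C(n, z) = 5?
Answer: 336/509 ≈ 0.66012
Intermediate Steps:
N = -462 (N = (-37 - 29)*(5 + 2) = -66*7 = -462)
((-4*14 + 63)/(-47 + N))*(-54 + (U*0 + 6)) = ((-4*14 + 63)/(-47 - 462))*(-54 + (5*0 + 6)) = ((-56 + 63)/(-509))*(-54 + (0 + 6)) = (7*(-1/509))*(-54 + 6) = -7/509*(-48) = 336/509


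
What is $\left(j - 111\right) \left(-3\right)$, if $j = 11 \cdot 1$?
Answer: $300$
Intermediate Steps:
$j = 11$
$\left(j - 111\right) \left(-3\right) = \left(11 - 111\right) \left(-3\right) = \left(-100\right) \left(-3\right) = 300$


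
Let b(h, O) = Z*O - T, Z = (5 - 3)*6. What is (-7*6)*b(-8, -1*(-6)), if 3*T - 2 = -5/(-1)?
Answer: -2926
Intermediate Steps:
T = 7/3 (T = ⅔ + (-5/(-1))/3 = ⅔ + (-5*(-1))/3 = ⅔ + (⅓)*5 = ⅔ + 5/3 = 7/3 ≈ 2.3333)
Z = 12 (Z = 2*6 = 12)
b(h, O) = -7/3 + 12*O (b(h, O) = 12*O - 1*7/3 = 12*O - 7/3 = -7/3 + 12*O)
(-7*6)*b(-8, -1*(-6)) = (-7*6)*(-7/3 + 12*(-1*(-6))) = -42*(-7/3 + 12*6) = -42*(-7/3 + 72) = -42*209/3 = -2926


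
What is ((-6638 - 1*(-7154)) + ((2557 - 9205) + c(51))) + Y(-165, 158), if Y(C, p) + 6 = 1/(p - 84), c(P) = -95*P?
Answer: -812741/74 ≈ -10983.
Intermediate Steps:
Y(C, p) = -6 + 1/(-84 + p) (Y(C, p) = -6 + 1/(p - 84) = -6 + 1/(-84 + p))
((-6638 - 1*(-7154)) + ((2557 - 9205) + c(51))) + Y(-165, 158) = ((-6638 - 1*(-7154)) + ((2557 - 9205) - 95*51)) + (505 - 6*158)/(-84 + 158) = ((-6638 + 7154) + (-6648 - 4845)) + (505 - 948)/74 = (516 - 11493) + (1/74)*(-443) = -10977 - 443/74 = -812741/74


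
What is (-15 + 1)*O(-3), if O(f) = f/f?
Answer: -14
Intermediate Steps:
O(f) = 1
(-15 + 1)*O(-3) = (-15 + 1)*1 = -14*1 = -14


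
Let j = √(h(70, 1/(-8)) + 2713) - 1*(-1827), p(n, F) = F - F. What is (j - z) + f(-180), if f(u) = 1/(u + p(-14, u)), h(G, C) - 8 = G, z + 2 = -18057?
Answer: 3579479/180 + √2791 ≈ 19939.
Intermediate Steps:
z = -18059 (z = -2 - 18057 = -18059)
h(G, C) = 8 + G
p(n, F) = 0
j = 1827 + √2791 (j = √((8 + 70) + 2713) - 1*(-1827) = √(78 + 2713) + 1827 = √2791 + 1827 = 1827 + √2791 ≈ 1879.8)
f(u) = 1/u (f(u) = 1/(u + 0) = 1/u)
(j - z) + f(-180) = ((1827 + √2791) - 1*(-18059)) + 1/(-180) = ((1827 + √2791) + 18059) - 1/180 = (19886 + √2791) - 1/180 = 3579479/180 + √2791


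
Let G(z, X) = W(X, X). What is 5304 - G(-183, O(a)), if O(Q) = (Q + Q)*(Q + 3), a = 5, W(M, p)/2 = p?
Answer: 5144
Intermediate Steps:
W(M, p) = 2*p
O(Q) = 2*Q*(3 + Q) (O(Q) = (2*Q)*(3 + Q) = 2*Q*(3 + Q))
G(z, X) = 2*X
5304 - G(-183, O(a)) = 5304 - 2*2*5*(3 + 5) = 5304 - 2*2*5*8 = 5304 - 2*80 = 5304 - 1*160 = 5304 - 160 = 5144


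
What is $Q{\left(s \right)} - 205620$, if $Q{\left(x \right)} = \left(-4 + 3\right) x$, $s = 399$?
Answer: $-206019$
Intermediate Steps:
$Q{\left(x \right)} = - x$
$Q{\left(s \right)} - 205620 = \left(-1\right) 399 - 205620 = -399 - 205620 = -206019$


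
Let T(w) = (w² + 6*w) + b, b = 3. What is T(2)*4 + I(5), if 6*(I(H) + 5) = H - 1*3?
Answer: 214/3 ≈ 71.333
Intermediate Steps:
T(w) = 3 + w² + 6*w (T(w) = (w² + 6*w) + 3 = 3 + w² + 6*w)
I(H) = -11/2 + H/6 (I(H) = -5 + (H - 1*3)/6 = -5 + (H - 3)/6 = -5 + (-3 + H)/6 = -5 + (-½ + H/6) = -11/2 + H/6)
T(2)*4 + I(5) = (3 + 2² + 6*2)*4 + (-11/2 + (⅙)*5) = (3 + 4 + 12)*4 + (-11/2 + ⅚) = 19*4 - 14/3 = 76 - 14/3 = 214/3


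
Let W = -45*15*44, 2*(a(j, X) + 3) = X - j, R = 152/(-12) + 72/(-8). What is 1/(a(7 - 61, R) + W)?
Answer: -6/178121 ≈ -3.3685e-5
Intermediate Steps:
R = -65/3 (R = 152*(-1/12) + 72*(-⅛) = -38/3 - 9 = -65/3 ≈ -21.667)
a(j, X) = -3 + X/2 - j/2 (a(j, X) = -3 + (X - j)/2 = -3 + (X/2 - j/2) = -3 + X/2 - j/2)
W = -29700 (W = -675*44 = -29700)
1/(a(7 - 61, R) + W) = 1/((-3 + (½)*(-65/3) - (7 - 61)/2) - 29700) = 1/((-3 - 65/6 - ½*(-54)) - 29700) = 1/((-3 - 65/6 + 27) - 29700) = 1/(79/6 - 29700) = 1/(-178121/6) = -6/178121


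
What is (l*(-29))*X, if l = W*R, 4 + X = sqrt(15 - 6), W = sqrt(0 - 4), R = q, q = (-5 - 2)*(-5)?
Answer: 2030*I ≈ 2030.0*I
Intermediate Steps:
q = 35 (q = -7*(-5) = 35)
R = 35
W = 2*I (W = sqrt(-4) = 2*I ≈ 2.0*I)
X = -1 (X = -4 + sqrt(15 - 6) = -4 + sqrt(9) = -4 + 3 = -1)
l = 70*I (l = (2*I)*35 = 70*I ≈ 70.0*I)
(l*(-29))*X = ((70*I)*(-29))*(-1) = -2030*I*(-1) = 2030*I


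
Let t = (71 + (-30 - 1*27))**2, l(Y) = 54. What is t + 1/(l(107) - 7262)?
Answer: 1412767/7208 ≈ 196.00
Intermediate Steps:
t = 196 (t = (71 + (-30 - 27))**2 = (71 - 57)**2 = 14**2 = 196)
t + 1/(l(107) - 7262) = 196 + 1/(54 - 7262) = 196 + 1/(-7208) = 196 - 1/7208 = 1412767/7208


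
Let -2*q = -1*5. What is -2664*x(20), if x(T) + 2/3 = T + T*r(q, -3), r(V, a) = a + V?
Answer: -24864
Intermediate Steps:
q = 5/2 (q = -(-1)*5/2 = -½*(-5) = 5/2 ≈ 2.5000)
r(V, a) = V + a
x(T) = -⅔ + T/2 (x(T) = -⅔ + (T + T*(5/2 - 3)) = -⅔ + (T + T*(-½)) = -⅔ + (T - T/2) = -⅔ + T/2)
-2664*x(20) = -2664*(-⅔ + (½)*20) = -2664*(-⅔ + 10) = -2664*28/3 = -24864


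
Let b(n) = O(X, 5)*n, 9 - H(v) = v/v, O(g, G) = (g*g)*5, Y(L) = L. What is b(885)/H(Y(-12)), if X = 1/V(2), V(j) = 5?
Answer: 177/8 ≈ 22.125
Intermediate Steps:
X = ⅕ (X = 1/5 = ⅕ ≈ 0.20000)
O(g, G) = 5*g² (O(g, G) = g²*5 = 5*g²)
H(v) = 8 (H(v) = 9 - v/v = 9 - 1*1 = 9 - 1 = 8)
b(n) = n/5 (b(n) = (5*(⅕)²)*n = (5*(1/25))*n = n/5)
b(885)/H(Y(-12)) = ((⅕)*885)/8 = 177*(⅛) = 177/8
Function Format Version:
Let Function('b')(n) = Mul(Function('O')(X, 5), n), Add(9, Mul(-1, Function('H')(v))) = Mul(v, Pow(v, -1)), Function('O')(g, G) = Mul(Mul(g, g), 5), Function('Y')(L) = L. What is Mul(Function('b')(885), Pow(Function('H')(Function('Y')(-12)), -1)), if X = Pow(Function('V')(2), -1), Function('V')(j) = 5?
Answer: Rational(177, 8) ≈ 22.125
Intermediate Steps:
X = Rational(1, 5) (X = Pow(5, -1) = Rational(1, 5) ≈ 0.20000)
Function('O')(g, G) = Mul(5, Pow(g, 2)) (Function('O')(g, G) = Mul(Pow(g, 2), 5) = Mul(5, Pow(g, 2)))
Function('H')(v) = 8 (Function('H')(v) = Add(9, Mul(-1, Mul(v, Pow(v, -1)))) = Add(9, Mul(-1, 1)) = Add(9, -1) = 8)
Function('b')(n) = Mul(Rational(1, 5), n) (Function('b')(n) = Mul(Mul(5, Pow(Rational(1, 5), 2)), n) = Mul(Mul(5, Rational(1, 25)), n) = Mul(Rational(1, 5), n))
Mul(Function('b')(885), Pow(Function('H')(Function('Y')(-12)), -1)) = Mul(Mul(Rational(1, 5), 885), Pow(8, -1)) = Mul(177, Rational(1, 8)) = Rational(177, 8)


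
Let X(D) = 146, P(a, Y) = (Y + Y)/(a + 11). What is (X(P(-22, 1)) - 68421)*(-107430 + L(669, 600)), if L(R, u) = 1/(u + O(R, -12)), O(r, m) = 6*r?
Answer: 33842689847225/4614 ≈ 7.3348e+9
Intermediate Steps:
P(a, Y) = 2*Y/(11 + a) (P(a, Y) = (2*Y)/(11 + a) = 2*Y/(11 + a))
L(R, u) = 1/(u + 6*R)
(X(P(-22, 1)) - 68421)*(-107430 + L(669, 600)) = (146 - 68421)*(-107430 + 1/(600 + 6*669)) = -68275*(-107430 + 1/(600 + 4014)) = -68275*(-107430 + 1/4614) = -68275*(-495682019/4614) = 33842689847225/4614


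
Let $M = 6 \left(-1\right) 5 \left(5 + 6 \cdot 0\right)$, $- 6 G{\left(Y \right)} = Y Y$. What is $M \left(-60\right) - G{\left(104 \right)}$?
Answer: $\frac{32408}{3} \approx 10803.0$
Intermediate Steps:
$G{\left(Y \right)} = - \frac{Y^{2}}{6}$ ($G{\left(Y \right)} = - \frac{Y Y}{6} = - \frac{Y^{2}}{6}$)
$M = -150$ ($M = \left(-6\right) 5 \left(5 + 0\right) = \left(-30\right) 5 = -150$)
$M \left(-60\right) - G{\left(104 \right)} = \left(-150\right) \left(-60\right) - - \frac{104^{2}}{6} = 9000 - \left(- \frac{1}{6}\right) 10816 = 9000 - - \frac{5408}{3} = 9000 + \frac{5408}{3} = \frac{32408}{3}$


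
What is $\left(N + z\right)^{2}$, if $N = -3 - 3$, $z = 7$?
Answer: $1$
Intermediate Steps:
$N = -6$ ($N = -3 - 3 = -6$)
$\left(N + z\right)^{2} = \left(-6 + 7\right)^{2} = 1^{2} = 1$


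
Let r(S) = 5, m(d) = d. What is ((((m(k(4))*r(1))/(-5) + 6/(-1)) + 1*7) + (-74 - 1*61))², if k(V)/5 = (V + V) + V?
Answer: 37636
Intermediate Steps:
k(V) = 15*V (k(V) = 5*((V + V) + V) = 5*(2*V + V) = 5*(3*V) = 15*V)
((((m(k(4))*r(1))/(-5) + 6/(-1)) + 1*7) + (-74 - 1*61))² = (((((15*4)*5)/(-5) + 6/(-1)) + 1*7) + (-74 - 1*61))² = ((((60*5)*(-⅕) + 6*(-1)) + 7) + (-74 - 61))² = (((300*(-⅕) - 6) + 7) - 135)² = (((-60 - 6) + 7) - 135)² = ((-66 + 7) - 135)² = (-59 - 135)² = (-194)² = 37636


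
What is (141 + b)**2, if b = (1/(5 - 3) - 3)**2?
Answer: 346921/16 ≈ 21683.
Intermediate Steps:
b = 25/4 (b = (1/2 - 3)**2 = (-5/2)**2 = 25/4 ≈ 6.2500)
(141 + b)**2 = (141 + 25/4)**2 = (589/4)**2 = 346921/16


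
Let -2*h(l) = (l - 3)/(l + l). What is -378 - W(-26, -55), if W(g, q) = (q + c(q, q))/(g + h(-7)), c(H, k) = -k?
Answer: -378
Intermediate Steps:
h(l) = -(-3 + l)/(4*l) (h(l) = -(l - 3)/(2*(l + l)) = -(-3 + l)/(2*(2*l)) = -(-3 + l)*1/(2*l)/2 = -(-3 + l)/(4*l))
W(g, q) = 0 (W(g, q) = (q - q)/(g + (¼)*(3 - 1*(-7))/(-7)) = 0/(g + (¼)*(-⅐)*(3 + 7)) = 0/(g + (¼)*(-⅐)*10) = 0/(g - 5/14) = 0/(-5/14 + g) = 0)
-378 - W(-26, -55) = -378 - 1*0 = -378 + 0 = -378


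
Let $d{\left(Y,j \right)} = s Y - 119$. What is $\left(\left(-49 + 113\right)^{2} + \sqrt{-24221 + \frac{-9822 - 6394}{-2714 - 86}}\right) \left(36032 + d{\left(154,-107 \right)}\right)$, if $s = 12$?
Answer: $154669056 + \frac{37761 i \sqrt{118654522}}{70} \approx 1.5467 \cdot 10^{8} + 5.8761 \cdot 10^{6} i$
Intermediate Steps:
$d{\left(Y,j \right)} = -119 + 12 Y$ ($d{\left(Y,j \right)} = 12 Y - 119 = -119 + 12 Y$)
$\left(\left(-49 + 113\right)^{2} + \sqrt{-24221 + \frac{-9822 - 6394}{-2714 - 86}}\right) \left(36032 + d{\left(154,-107 \right)}\right) = \left(\left(-49 + 113\right)^{2} + \sqrt{-24221 + \frac{-9822 - 6394}{-2714 - 86}}\right) \left(36032 + \left(-119 + 12 \cdot 154\right)\right) = \left(64^{2} + \sqrt{-24221 - \frac{16216}{-2800}}\right) \left(36032 + \left(-119 + 1848\right)\right) = \left(4096 + \sqrt{-24221 - - \frac{2027}{350}}\right) \left(36032 + 1729\right) = \left(4096 + \sqrt{-24221 + \frac{2027}{350}}\right) 37761 = \left(4096 + \sqrt{- \frac{8475323}{350}}\right) 37761 = \left(4096 + \frac{i \sqrt{118654522}}{70}\right) 37761 = 154669056 + \frac{37761 i \sqrt{118654522}}{70}$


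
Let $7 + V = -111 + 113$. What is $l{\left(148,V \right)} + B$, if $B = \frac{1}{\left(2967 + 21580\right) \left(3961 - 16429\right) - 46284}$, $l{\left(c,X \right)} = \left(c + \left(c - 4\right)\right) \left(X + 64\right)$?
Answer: $\frac{5273461167839}{306098280} \approx 17228.0$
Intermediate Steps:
$V = -5$ ($V = -7 + \left(-111 + 113\right) = -7 + 2 = -5$)
$l{\left(c,X \right)} = \left(-4 + 2 c\right) \left(64 + X\right)$ ($l{\left(c,X \right)} = \left(c + \left(-4 + c\right)\right) \left(64 + X\right) = \left(-4 + 2 c\right) \left(64 + X\right)$)
$B = - \frac{1}{306098280}$ ($B = \frac{1}{24547 \left(-12468\right) - 46284} = \frac{1}{-306051996 - 46284} = \frac{1}{-306098280} = - \frac{1}{306098280} \approx -3.2669 \cdot 10^{-9}$)
$l{\left(148,V \right)} + B = \left(-256 - -20 + 128 \cdot 148 + 2 \left(-5\right) 148\right) - \frac{1}{306098280} = \left(-256 + 20 + 18944 - 1480\right) - \frac{1}{306098280} = 17228 - \frac{1}{306098280} = \frac{5273461167839}{306098280}$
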